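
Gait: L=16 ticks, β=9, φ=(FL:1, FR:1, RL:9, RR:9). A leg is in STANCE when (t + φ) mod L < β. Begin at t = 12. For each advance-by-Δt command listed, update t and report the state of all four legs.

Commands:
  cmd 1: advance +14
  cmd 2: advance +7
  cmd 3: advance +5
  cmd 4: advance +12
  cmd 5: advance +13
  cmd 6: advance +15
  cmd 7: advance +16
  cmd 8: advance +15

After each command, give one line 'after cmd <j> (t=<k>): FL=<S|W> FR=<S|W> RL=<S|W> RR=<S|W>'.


start t=12: FL=W FR=W RL=S RR=S
cmd 1: advance +14 → t=26, phase=(11,11,3,3) → FL=W FR=W RL=S RR=S
cmd 2: advance +7 → t=33, phase=(2,2,10,10) → FL=S FR=S RL=W RR=W
cmd 3: advance +5 → t=38, phase=(7,7,15,15) → FL=S FR=S RL=W RR=W
cmd 4: advance +12 → t=50, phase=(3,3,11,11) → FL=S FR=S RL=W RR=W
cmd 5: advance +13 → t=63, phase=(0,0,8,8) → FL=S FR=S RL=S RR=S
cmd 6: advance +15 → t=78, phase=(15,15,7,7) → FL=W FR=W RL=S RR=S
cmd 7: advance +16 → t=94, phase=(15,15,7,7) → FL=W FR=W RL=S RR=S
cmd 8: advance +15 → t=109, phase=(14,14,6,6) → FL=W FR=W RL=S RR=S

after cmd 1 (t=26): FL=W FR=W RL=S RR=S
after cmd 2 (t=33): FL=S FR=S RL=W RR=W
after cmd 3 (t=38): FL=S FR=S RL=W RR=W
after cmd 4 (t=50): FL=S FR=S RL=W RR=W
after cmd 5 (t=63): FL=S FR=S RL=S RR=S
after cmd 6 (t=78): FL=W FR=W RL=S RR=S
after cmd 7 (t=94): FL=W FR=W RL=S RR=S
after cmd 8 (t=109): FL=W FR=W RL=S RR=S


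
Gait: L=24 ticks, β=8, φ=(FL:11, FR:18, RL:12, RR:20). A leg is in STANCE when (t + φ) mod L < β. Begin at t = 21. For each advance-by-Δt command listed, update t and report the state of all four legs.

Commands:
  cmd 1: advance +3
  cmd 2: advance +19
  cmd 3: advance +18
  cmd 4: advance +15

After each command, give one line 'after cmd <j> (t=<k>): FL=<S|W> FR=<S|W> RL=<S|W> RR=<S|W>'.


start t=21: FL=W FR=W RL=W RR=W
cmd 1: advance +3 → t=24, phase=(11,18,12,20) → FL=W FR=W RL=W RR=W
cmd 2: advance +19 → t=43, phase=(6,13,7,15) → FL=S FR=W RL=S RR=W
cmd 3: advance +18 → t=61, phase=(0,7,1,9) → FL=S FR=S RL=S RR=W
cmd 4: advance +15 → t=76, phase=(15,22,16,0) → FL=W FR=W RL=W RR=S

after cmd 1 (t=24): FL=W FR=W RL=W RR=W
after cmd 2 (t=43): FL=S FR=W RL=S RR=W
after cmd 3 (t=61): FL=S FR=S RL=S RR=W
after cmd 4 (t=76): FL=W FR=W RL=W RR=S


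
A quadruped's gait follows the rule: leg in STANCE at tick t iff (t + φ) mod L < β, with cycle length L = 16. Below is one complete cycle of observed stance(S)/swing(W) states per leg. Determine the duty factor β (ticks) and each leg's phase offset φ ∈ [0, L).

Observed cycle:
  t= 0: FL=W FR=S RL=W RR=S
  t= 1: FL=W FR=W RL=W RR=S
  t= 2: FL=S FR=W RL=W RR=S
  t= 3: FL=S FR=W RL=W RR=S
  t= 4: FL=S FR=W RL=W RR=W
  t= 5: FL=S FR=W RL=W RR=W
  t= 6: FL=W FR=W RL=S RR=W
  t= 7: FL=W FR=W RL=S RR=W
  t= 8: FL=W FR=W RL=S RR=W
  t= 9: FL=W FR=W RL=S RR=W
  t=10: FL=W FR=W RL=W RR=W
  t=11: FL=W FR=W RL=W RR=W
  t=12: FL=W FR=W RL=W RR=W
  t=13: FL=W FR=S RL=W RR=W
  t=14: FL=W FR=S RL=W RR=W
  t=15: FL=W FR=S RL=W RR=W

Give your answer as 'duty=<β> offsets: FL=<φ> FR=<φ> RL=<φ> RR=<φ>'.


duty=4 offsets: FL=14 FR=3 RL=10 RR=0

duty β = stance ticks per leg = 4
FL: stance ticks = 4; W→S at t=2 → φ=14
FR: stance ticks = 4; W→S at t=13 → φ=3
RL: stance ticks = 4; W→S at t=6 → φ=10
RR: stance ticks = 4; W→S at t=0 → φ=0


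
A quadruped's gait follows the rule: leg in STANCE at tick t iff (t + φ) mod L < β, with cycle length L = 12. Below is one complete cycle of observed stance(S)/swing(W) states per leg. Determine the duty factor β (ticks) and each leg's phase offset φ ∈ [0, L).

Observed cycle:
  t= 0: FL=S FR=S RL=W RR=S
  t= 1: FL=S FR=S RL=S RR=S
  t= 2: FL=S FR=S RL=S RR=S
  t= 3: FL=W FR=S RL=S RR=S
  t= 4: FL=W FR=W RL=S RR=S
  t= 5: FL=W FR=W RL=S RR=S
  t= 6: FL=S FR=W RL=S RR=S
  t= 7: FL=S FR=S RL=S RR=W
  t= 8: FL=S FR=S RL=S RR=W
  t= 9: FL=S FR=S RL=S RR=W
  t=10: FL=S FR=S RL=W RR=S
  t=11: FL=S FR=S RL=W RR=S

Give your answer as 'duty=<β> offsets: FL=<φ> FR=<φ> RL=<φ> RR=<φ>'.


duty=9 offsets: FL=6 FR=5 RL=11 RR=2

duty β = stance ticks per leg = 9
FL: stance ticks = 9; W→S at t=6 → φ=6
FR: stance ticks = 9; W→S at t=7 → φ=5
RL: stance ticks = 9; W→S at t=1 → φ=11
RR: stance ticks = 9; W→S at t=10 → φ=2


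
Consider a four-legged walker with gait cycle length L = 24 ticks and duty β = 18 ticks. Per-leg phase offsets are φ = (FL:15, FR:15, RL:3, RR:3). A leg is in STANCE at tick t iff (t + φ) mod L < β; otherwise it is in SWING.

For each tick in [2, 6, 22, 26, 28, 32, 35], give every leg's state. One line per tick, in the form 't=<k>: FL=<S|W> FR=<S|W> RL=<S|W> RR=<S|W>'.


t=2: phase=(17,17,5,5) vs β=18 → FL=S FR=S RL=S RR=S
t=6: phase=(21,21,9,9) vs β=18 → FL=W FR=W RL=S RR=S
t=22: phase=(13,13,1,1) vs β=18 → FL=S FR=S RL=S RR=S
t=26: phase=(17,17,5,5) vs β=18 → FL=S FR=S RL=S RR=S
t=28: phase=(19,19,7,7) vs β=18 → FL=W FR=W RL=S RR=S
t=32: phase=(23,23,11,11) vs β=18 → FL=W FR=W RL=S RR=S
t=35: phase=(2,2,14,14) vs β=18 → FL=S FR=S RL=S RR=S

t=2: FL=S FR=S RL=S RR=S
t=6: FL=W FR=W RL=S RR=S
t=22: FL=S FR=S RL=S RR=S
t=26: FL=S FR=S RL=S RR=S
t=28: FL=W FR=W RL=S RR=S
t=32: FL=W FR=W RL=S RR=S
t=35: FL=S FR=S RL=S RR=S


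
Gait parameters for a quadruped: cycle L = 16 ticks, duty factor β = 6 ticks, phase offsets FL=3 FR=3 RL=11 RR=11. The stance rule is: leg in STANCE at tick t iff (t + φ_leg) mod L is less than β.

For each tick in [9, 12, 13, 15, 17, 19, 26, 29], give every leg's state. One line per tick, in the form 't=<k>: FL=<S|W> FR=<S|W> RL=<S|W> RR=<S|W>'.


t=9: FL=W FR=W RL=S RR=S
t=12: FL=W FR=W RL=W RR=W
t=13: FL=S FR=S RL=W RR=W
t=15: FL=S FR=S RL=W RR=W
t=17: FL=S FR=S RL=W RR=W
t=19: FL=W FR=W RL=W RR=W
t=26: FL=W FR=W RL=S RR=S
t=29: FL=S FR=S RL=W RR=W

t=9: phase=(12,12,4,4) vs β=6 → FL=W FR=W RL=S RR=S
t=12: phase=(15,15,7,7) vs β=6 → FL=W FR=W RL=W RR=W
t=13: phase=(0,0,8,8) vs β=6 → FL=S FR=S RL=W RR=W
t=15: phase=(2,2,10,10) vs β=6 → FL=S FR=S RL=W RR=W
t=17: phase=(4,4,12,12) vs β=6 → FL=S FR=S RL=W RR=W
t=19: phase=(6,6,14,14) vs β=6 → FL=W FR=W RL=W RR=W
t=26: phase=(13,13,5,5) vs β=6 → FL=W FR=W RL=S RR=S
t=29: phase=(0,0,8,8) vs β=6 → FL=S FR=S RL=W RR=W


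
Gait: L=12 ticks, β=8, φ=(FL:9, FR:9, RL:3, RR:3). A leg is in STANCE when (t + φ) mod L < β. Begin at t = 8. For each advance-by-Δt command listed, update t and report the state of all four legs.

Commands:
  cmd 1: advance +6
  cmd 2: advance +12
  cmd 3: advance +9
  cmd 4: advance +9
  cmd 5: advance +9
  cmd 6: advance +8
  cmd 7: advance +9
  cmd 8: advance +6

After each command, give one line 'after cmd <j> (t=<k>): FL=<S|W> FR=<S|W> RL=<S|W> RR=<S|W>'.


after cmd 1 (t=14): FL=W FR=W RL=S RR=S
after cmd 2 (t=26): FL=W FR=W RL=S RR=S
after cmd 3 (t=35): FL=W FR=W RL=S RR=S
after cmd 4 (t=44): FL=S FR=S RL=W RR=W
after cmd 5 (t=53): FL=S FR=S RL=W RR=W
after cmd 6 (t=61): FL=W FR=W RL=S RR=S
after cmd 7 (t=70): FL=S FR=S RL=S RR=S
after cmd 8 (t=76): FL=S FR=S RL=S RR=S

start t=8: FL=S FR=S RL=W RR=W
cmd 1: advance +6 → t=14, phase=(11,11,5,5) → FL=W FR=W RL=S RR=S
cmd 2: advance +12 → t=26, phase=(11,11,5,5) → FL=W FR=W RL=S RR=S
cmd 3: advance +9 → t=35, phase=(8,8,2,2) → FL=W FR=W RL=S RR=S
cmd 4: advance +9 → t=44, phase=(5,5,11,11) → FL=S FR=S RL=W RR=W
cmd 5: advance +9 → t=53, phase=(2,2,8,8) → FL=S FR=S RL=W RR=W
cmd 6: advance +8 → t=61, phase=(10,10,4,4) → FL=W FR=W RL=S RR=S
cmd 7: advance +9 → t=70, phase=(7,7,1,1) → FL=S FR=S RL=S RR=S
cmd 8: advance +6 → t=76, phase=(1,1,7,7) → FL=S FR=S RL=S RR=S


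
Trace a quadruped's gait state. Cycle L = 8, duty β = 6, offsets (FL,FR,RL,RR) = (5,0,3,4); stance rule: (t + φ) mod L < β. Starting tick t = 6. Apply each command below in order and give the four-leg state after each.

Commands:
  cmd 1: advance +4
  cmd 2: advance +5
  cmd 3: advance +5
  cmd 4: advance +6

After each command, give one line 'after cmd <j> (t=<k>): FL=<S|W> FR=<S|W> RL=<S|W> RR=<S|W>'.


start t=6: FL=S FR=W RL=S RR=S
cmd 1: advance +4 → t=10, phase=(7,2,5,6) → FL=W FR=S RL=S RR=W
cmd 2: advance +5 → t=15, phase=(4,7,2,3) → FL=S FR=W RL=S RR=S
cmd 3: advance +5 → t=20, phase=(1,4,7,0) → FL=S FR=S RL=W RR=S
cmd 4: advance +6 → t=26, phase=(7,2,5,6) → FL=W FR=S RL=S RR=W

after cmd 1 (t=10): FL=W FR=S RL=S RR=W
after cmd 2 (t=15): FL=S FR=W RL=S RR=S
after cmd 3 (t=20): FL=S FR=S RL=W RR=S
after cmd 4 (t=26): FL=W FR=S RL=S RR=W


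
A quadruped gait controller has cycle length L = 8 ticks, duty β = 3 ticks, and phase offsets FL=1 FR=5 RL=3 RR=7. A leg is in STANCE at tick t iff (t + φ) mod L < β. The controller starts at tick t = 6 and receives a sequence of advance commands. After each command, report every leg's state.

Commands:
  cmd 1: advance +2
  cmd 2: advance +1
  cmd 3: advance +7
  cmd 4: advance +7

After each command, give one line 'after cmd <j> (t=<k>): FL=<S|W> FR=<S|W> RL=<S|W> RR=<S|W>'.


start t=6: FL=W FR=W RL=S RR=W
cmd 1: advance +2 → t=8, phase=(1,5,3,7) → FL=S FR=W RL=W RR=W
cmd 2: advance +1 → t=9, phase=(2,6,4,0) → FL=S FR=W RL=W RR=S
cmd 3: advance +7 → t=16, phase=(1,5,3,7) → FL=S FR=W RL=W RR=W
cmd 4: advance +7 → t=23, phase=(0,4,2,6) → FL=S FR=W RL=S RR=W

after cmd 1 (t=8): FL=S FR=W RL=W RR=W
after cmd 2 (t=9): FL=S FR=W RL=W RR=S
after cmd 3 (t=16): FL=S FR=W RL=W RR=W
after cmd 4 (t=23): FL=S FR=W RL=S RR=W


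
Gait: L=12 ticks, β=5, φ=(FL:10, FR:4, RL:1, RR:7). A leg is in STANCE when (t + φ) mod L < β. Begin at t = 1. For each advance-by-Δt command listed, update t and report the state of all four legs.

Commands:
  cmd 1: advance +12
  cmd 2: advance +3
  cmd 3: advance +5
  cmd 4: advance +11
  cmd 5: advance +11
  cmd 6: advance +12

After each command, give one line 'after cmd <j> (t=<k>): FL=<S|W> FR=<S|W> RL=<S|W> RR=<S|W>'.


after cmd 1 (t=13): FL=W FR=W RL=S RR=W
after cmd 2 (t=16): FL=S FR=W RL=W RR=W
after cmd 3 (t=21): FL=W FR=S RL=W RR=S
after cmd 4 (t=32): FL=W FR=S RL=W RR=S
after cmd 5 (t=43): FL=W FR=W RL=W RR=S
after cmd 6 (t=55): FL=W FR=W RL=W RR=S

start t=1: FL=W FR=W RL=S RR=W
cmd 1: advance +12 → t=13, phase=(11,5,2,8) → FL=W FR=W RL=S RR=W
cmd 2: advance +3 → t=16, phase=(2,8,5,11) → FL=S FR=W RL=W RR=W
cmd 3: advance +5 → t=21, phase=(7,1,10,4) → FL=W FR=S RL=W RR=S
cmd 4: advance +11 → t=32, phase=(6,0,9,3) → FL=W FR=S RL=W RR=S
cmd 5: advance +11 → t=43, phase=(5,11,8,2) → FL=W FR=W RL=W RR=S
cmd 6: advance +12 → t=55, phase=(5,11,8,2) → FL=W FR=W RL=W RR=S


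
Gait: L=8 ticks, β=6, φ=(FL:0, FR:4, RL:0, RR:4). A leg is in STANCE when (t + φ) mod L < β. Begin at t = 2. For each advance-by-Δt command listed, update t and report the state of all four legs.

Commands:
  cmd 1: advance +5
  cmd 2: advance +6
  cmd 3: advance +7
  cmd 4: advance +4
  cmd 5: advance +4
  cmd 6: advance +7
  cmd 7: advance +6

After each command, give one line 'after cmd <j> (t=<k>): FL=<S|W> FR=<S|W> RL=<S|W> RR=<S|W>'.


after cmd 1 (t=7): FL=W FR=S RL=W RR=S
after cmd 2 (t=13): FL=S FR=S RL=S RR=S
after cmd 3 (t=20): FL=S FR=S RL=S RR=S
after cmd 4 (t=24): FL=S FR=S RL=S RR=S
after cmd 5 (t=28): FL=S FR=S RL=S RR=S
after cmd 6 (t=35): FL=S FR=W RL=S RR=W
after cmd 7 (t=41): FL=S FR=S RL=S RR=S

start t=2: FL=S FR=W RL=S RR=W
cmd 1: advance +5 → t=7, phase=(7,3,7,3) → FL=W FR=S RL=W RR=S
cmd 2: advance +6 → t=13, phase=(5,1,5,1) → FL=S FR=S RL=S RR=S
cmd 3: advance +7 → t=20, phase=(4,0,4,0) → FL=S FR=S RL=S RR=S
cmd 4: advance +4 → t=24, phase=(0,4,0,4) → FL=S FR=S RL=S RR=S
cmd 5: advance +4 → t=28, phase=(4,0,4,0) → FL=S FR=S RL=S RR=S
cmd 6: advance +7 → t=35, phase=(3,7,3,7) → FL=S FR=W RL=S RR=W
cmd 7: advance +6 → t=41, phase=(1,5,1,5) → FL=S FR=S RL=S RR=S


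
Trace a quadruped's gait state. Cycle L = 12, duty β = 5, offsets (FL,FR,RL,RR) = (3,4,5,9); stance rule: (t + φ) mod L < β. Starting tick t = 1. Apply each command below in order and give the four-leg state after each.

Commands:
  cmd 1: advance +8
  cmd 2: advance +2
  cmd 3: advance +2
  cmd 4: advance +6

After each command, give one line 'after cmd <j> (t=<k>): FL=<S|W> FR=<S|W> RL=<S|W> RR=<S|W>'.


start t=1: FL=S FR=W RL=W RR=W
cmd 1: advance +8 → t=9, phase=(0,1,2,6) → FL=S FR=S RL=S RR=W
cmd 2: advance +2 → t=11, phase=(2,3,4,8) → FL=S FR=S RL=S RR=W
cmd 3: advance +2 → t=13, phase=(4,5,6,10) → FL=S FR=W RL=W RR=W
cmd 4: advance +6 → t=19, phase=(10,11,0,4) → FL=W FR=W RL=S RR=S

after cmd 1 (t=9): FL=S FR=S RL=S RR=W
after cmd 2 (t=11): FL=S FR=S RL=S RR=W
after cmd 3 (t=13): FL=S FR=W RL=W RR=W
after cmd 4 (t=19): FL=W FR=W RL=S RR=S


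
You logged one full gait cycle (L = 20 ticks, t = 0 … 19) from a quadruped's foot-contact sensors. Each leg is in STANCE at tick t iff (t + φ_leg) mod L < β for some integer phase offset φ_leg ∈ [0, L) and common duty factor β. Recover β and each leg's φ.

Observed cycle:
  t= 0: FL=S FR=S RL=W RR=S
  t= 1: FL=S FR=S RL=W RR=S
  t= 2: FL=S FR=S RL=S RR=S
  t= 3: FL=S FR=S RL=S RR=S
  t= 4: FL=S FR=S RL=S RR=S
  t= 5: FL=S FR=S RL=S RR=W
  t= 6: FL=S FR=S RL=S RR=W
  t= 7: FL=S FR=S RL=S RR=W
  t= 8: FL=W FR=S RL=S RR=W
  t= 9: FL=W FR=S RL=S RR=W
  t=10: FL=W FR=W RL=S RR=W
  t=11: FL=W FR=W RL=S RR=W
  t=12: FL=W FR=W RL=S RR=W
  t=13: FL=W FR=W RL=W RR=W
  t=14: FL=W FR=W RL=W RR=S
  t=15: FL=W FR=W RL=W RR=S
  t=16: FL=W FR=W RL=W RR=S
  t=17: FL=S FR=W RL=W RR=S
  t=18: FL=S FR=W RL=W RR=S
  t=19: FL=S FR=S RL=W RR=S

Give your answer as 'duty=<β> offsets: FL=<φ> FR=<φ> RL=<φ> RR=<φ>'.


duty=11 offsets: FL=3 FR=1 RL=18 RR=6

duty β = stance ticks per leg = 11
FL: stance ticks = 11; W→S at t=17 → φ=3
FR: stance ticks = 11; W→S at t=19 → φ=1
RL: stance ticks = 11; W→S at t=2 → φ=18
RR: stance ticks = 11; W→S at t=14 → φ=6


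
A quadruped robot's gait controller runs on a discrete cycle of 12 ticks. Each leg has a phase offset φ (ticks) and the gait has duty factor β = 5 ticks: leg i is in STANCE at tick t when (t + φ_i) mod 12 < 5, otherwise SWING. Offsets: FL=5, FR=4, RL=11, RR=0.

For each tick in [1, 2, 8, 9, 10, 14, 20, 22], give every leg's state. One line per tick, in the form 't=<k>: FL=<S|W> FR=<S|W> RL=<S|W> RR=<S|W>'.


t=1: FL=W FR=W RL=S RR=S
t=2: FL=W FR=W RL=S RR=S
t=8: FL=S FR=S RL=W RR=W
t=9: FL=S FR=S RL=W RR=W
t=10: FL=S FR=S RL=W RR=W
t=14: FL=W FR=W RL=S RR=S
t=20: FL=S FR=S RL=W RR=W
t=22: FL=S FR=S RL=W RR=W

t=1: phase=(6,5,0,1) vs β=5 → FL=W FR=W RL=S RR=S
t=2: phase=(7,6,1,2) vs β=5 → FL=W FR=W RL=S RR=S
t=8: phase=(1,0,7,8) vs β=5 → FL=S FR=S RL=W RR=W
t=9: phase=(2,1,8,9) vs β=5 → FL=S FR=S RL=W RR=W
t=10: phase=(3,2,9,10) vs β=5 → FL=S FR=S RL=W RR=W
t=14: phase=(7,6,1,2) vs β=5 → FL=W FR=W RL=S RR=S
t=20: phase=(1,0,7,8) vs β=5 → FL=S FR=S RL=W RR=W
t=22: phase=(3,2,9,10) vs β=5 → FL=S FR=S RL=W RR=W


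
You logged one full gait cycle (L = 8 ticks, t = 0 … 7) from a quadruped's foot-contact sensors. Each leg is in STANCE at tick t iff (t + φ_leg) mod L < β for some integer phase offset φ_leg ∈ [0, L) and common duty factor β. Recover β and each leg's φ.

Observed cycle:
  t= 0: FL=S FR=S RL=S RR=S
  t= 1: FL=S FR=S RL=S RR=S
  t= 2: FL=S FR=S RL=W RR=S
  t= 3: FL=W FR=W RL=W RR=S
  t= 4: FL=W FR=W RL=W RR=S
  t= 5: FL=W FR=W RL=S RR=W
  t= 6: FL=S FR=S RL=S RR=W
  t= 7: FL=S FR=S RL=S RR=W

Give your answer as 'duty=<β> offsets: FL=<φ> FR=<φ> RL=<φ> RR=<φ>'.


duty=5 offsets: FL=2 FR=2 RL=3 RR=0

duty β = stance ticks per leg = 5
FL: stance ticks = 5; W→S at t=6 → φ=2
FR: stance ticks = 5; W→S at t=6 → φ=2
RL: stance ticks = 5; W→S at t=5 → φ=3
RR: stance ticks = 5; W→S at t=0 → φ=0


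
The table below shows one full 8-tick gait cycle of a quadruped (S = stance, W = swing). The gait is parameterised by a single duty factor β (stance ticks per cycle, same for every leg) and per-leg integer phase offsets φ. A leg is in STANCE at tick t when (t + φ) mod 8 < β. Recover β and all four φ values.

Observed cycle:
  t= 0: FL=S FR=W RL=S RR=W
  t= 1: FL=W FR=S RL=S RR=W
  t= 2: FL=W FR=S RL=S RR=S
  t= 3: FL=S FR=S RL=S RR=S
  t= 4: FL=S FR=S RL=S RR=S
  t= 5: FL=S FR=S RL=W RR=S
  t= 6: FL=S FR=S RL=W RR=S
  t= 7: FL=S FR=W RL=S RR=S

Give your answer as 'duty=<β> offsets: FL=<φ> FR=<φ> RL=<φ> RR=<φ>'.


duty=6 offsets: FL=5 FR=7 RL=1 RR=6

duty β = stance ticks per leg = 6
FL: stance ticks = 6; W→S at t=3 → φ=5
FR: stance ticks = 6; W→S at t=1 → φ=7
RL: stance ticks = 6; W→S at t=7 → φ=1
RR: stance ticks = 6; W→S at t=2 → φ=6


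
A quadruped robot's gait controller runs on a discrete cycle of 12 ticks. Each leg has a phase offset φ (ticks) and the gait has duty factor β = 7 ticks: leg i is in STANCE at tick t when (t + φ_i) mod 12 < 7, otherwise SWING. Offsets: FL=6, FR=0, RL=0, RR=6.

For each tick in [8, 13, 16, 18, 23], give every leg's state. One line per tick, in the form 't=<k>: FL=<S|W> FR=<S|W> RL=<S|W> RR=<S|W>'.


t=8: FL=S FR=W RL=W RR=S
t=13: FL=W FR=S RL=S RR=W
t=16: FL=W FR=S RL=S RR=W
t=18: FL=S FR=S RL=S RR=S
t=23: FL=S FR=W RL=W RR=S

t=8: phase=(2,8,8,2) vs β=7 → FL=S FR=W RL=W RR=S
t=13: phase=(7,1,1,7) vs β=7 → FL=W FR=S RL=S RR=W
t=16: phase=(10,4,4,10) vs β=7 → FL=W FR=S RL=S RR=W
t=18: phase=(0,6,6,0) vs β=7 → FL=S FR=S RL=S RR=S
t=23: phase=(5,11,11,5) vs β=7 → FL=S FR=W RL=W RR=S


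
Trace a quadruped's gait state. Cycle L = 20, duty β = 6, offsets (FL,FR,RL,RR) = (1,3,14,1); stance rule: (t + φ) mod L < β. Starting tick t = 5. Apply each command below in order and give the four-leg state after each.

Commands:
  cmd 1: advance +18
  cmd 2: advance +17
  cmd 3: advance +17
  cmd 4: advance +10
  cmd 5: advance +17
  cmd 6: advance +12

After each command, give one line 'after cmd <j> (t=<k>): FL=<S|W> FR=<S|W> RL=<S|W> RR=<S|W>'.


start t=5: FL=W FR=W RL=W RR=W
cmd 1: advance +18 → t=23, phase=(4,6,17,4) → FL=S FR=W RL=W RR=S
cmd 2: advance +17 → t=40, phase=(1,3,14,1) → FL=S FR=S RL=W RR=S
cmd 3: advance +17 → t=57, phase=(18,0,11,18) → FL=W FR=S RL=W RR=W
cmd 4: advance +10 → t=67, phase=(8,10,1,8) → FL=W FR=W RL=S RR=W
cmd 5: advance +17 → t=84, phase=(5,7,18,5) → FL=S FR=W RL=W RR=S
cmd 6: advance +12 → t=96, phase=(17,19,10,17) → FL=W FR=W RL=W RR=W

after cmd 1 (t=23): FL=S FR=W RL=W RR=S
after cmd 2 (t=40): FL=S FR=S RL=W RR=S
after cmd 3 (t=57): FL=W FR=S RL=W RR=W
after cmd 4 (t=67): FL=W FR=W RL=S RR=W
after cmd 5 (t=84): FL=S FR=W RL=W RR=S
after cmd 6 (t=96): FL=W FR=W RL=W RR=W


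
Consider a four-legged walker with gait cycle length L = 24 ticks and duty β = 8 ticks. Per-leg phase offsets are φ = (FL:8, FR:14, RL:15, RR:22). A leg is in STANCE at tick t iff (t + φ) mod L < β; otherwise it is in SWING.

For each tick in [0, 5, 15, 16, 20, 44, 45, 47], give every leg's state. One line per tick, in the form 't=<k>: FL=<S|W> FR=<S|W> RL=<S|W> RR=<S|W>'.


t=0: FL=W FR=W RL=W RR=W
t=5: FL=W FR=W RL=W RR=S
t=15: FL=W FR=S RL=S RR=W
t=16: FL=S FR=S RL=S RR=W
t=20: FL=S FR=W RL=W RR=W
t=44: FL=S FR=W RL=W RR=W
t=45: FL=S FR=W RL=W RR=W
t=47: FL=S FR=W RL=W RR=W

t=0: phase=(8,14,15,22) vs β=8 → FL=W FR=W RL=W RR=W
t=5: phase=(13,19,20,3) vs β=8 → FL=W FR=W RL=W RR=S
t=15: phase=(23,5,6,13) vs β=8 → FL=W FR=S RL=S RR=W
t=16: phase=(0,6,7,14) vs β=8 → FL=S FR=S RL=S RR=W
t=20: phase=(4,10,11,18) vs β=8 → FL=S FR=W RL=W RR=W
t=44: phase=(4,10,11,18) vs β=8 → FL=S FR=W RL=W RR=W
t=45: phase=(5,11,12,19) vs β=8 → FL=S FR=W RL=W RR=W
t=47: phase=(7,13,14,21) vs β=8 → FL=S FR=W RL=W RR=W


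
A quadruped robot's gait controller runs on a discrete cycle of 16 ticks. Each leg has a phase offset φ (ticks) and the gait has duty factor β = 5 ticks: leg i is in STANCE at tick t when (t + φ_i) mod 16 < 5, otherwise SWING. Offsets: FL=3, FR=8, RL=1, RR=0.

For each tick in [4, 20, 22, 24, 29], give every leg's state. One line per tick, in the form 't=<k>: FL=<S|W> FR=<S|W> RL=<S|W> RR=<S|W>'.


t=4: FL=W FR=W RL=W RR=S
t=20: FL=W FR=W RL=W RR=S
t=22: FL=W FR=W RL=W RR=W
t=24: FL=W FR=S RL=W RR=W
t=29: FL=S FR=W RL=W RR=W

t=4: phase=(7,12,5,4) vs β=5 → FL=W FR=W RL=W RR=S
t=20: phase=(7,12,5,4) vs β=5 → FL=W FR=W RL=W RR=S
t=22: phase=(9,14,7,6) vs β=5 → FL=W FR=W RL=W RR=W
t=24: phase=(11,0,9,8) vs β=5 → FL=W FR=S RL=W RR=W
t=29: phase=(0,5,14,13) vs β=5 → FL=S FR=W RL=W RR=W


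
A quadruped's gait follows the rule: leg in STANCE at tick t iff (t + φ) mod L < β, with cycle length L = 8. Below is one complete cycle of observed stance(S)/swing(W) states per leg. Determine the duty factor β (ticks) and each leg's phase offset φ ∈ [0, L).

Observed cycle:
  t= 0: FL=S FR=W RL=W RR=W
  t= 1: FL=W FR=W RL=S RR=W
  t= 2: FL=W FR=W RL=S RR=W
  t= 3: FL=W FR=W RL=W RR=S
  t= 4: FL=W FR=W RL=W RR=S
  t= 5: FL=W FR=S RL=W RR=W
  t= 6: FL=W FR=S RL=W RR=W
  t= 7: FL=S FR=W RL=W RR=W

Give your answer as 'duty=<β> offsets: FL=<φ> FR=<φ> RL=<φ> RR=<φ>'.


duty=2 offsets: FL=1 FR=3 RL=7 RR=5

duty β = stance ticks per leg = 2
FL: stance ticks = 2; W→S at t=7 → φ=1
FR: stance ticks = 2; W→S at t=5 → φ=3
RL: stance ticks = 2; W→S at t=1 → φ=7
RR: stance ticks = 2; W→S at t=3 → φ=5


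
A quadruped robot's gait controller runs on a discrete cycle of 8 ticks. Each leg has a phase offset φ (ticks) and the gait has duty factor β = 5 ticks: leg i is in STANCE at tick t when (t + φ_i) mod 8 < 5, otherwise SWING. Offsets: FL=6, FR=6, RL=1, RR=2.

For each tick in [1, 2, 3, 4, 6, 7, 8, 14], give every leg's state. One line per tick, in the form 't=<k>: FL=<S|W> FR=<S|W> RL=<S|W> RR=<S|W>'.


t=1: phase=(7,7,2,3) vs β=5 → FL=W FR=W RL=S RR=S
t=2: phase=(0,0,3,4) vs β=5 → FL=S FR=S RL=S RR=S
t=3: phase=(1,1,4,5) vs β=5 → FL=S FR=S RL=S RR=W
t=4: phase=(2,2,5,6) vs β=5 → FL=S FR=S RL=W RR=W
t=6: phase=(4,4,7,0) vs β=5 → FL=S FR=S RL=W RR=S
t=7: phase=(5,5,0,1) vs β=5 → FL=W FR=W RL=S RR=S
t=8: phase=(6,6,1,2) vs β=5 → FL=W FR=W RL=S RR=S
t=14: phase=(4,4,7,0) vs β=5 → FL=S FR=S RL=W RR=S

t=1: FL=W FR=W RL=S RR=S
t=2: FL=S FR=S RL=S RR=S
t=3: FL=S FR=S RL=S RR=W
t=4: FL=S FR=S RL=W RR=W
t=6: FL=S FR=S RL=W RR=S
t=7: FL=W FR=W RL=S RR=S
t=8: FL=W FR=W RL=S RR=S
t=14: FL=S FR=S RL=W RR=S


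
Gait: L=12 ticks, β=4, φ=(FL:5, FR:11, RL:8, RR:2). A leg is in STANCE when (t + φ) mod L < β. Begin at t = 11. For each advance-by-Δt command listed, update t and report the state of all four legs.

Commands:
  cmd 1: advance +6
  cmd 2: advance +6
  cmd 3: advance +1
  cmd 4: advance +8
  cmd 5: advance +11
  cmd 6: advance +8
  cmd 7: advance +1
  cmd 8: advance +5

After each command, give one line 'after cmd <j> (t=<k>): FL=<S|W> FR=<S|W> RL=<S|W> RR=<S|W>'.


start t=11: FL=W FR=W RL=W RR=S
cmd 1: advance +6 → t=17, phase=(10,4,1,7) → FL=W FR=W RL=S RR=W
cmd 2: advance +6 → t=23, phase=(4,10,7,1) → FL=W FR=W RL=W RR=S
cmd 3: advance +1 → t=24, phase=(5,11,8,2) → FL=W FR=W RL=W RR=S
cmd 4: advance +8 → t=32, phase=(1,7,4,10) → FL=S FR=W RL=W RR=W
cmd 5: advance +11 → t=43, phase=(0,6,3,9) → FL=S FR=W RL=S RR=W
cmd 6: advance +8 → t=51, phase=(8,2,11,5) → FL=W FR=S RL=W RR=W
cmd 7: advance +1 → t=52, phase=(9,3,0,6) → FL=W FR=S RL=S RR=W
cmd 8: advance +5 → t=57, phase=(2,8,5,11) → FL=S FR=W RL=W RR=W

after cmd 1 (t=17): FL=W FR=W RL=S RR=W
after cmd 2 (t=23): FL=W FR=W RL=W RR=S
after cmd 3 (t=24): FL=W FR=W RL=W RR=S
after cmd 4 (t=32): FL=S FR=W RL=W RR=W
after cmd 5 (t=43): FL=S FR=W RL=S RR=W
after cmd 6 (t=51): FL=W FR=S RL=W RR=W
after cmd 7 (t=52): FL=W FR=S RL=S RR=W
after cmd 8 (t=57): FL=S FR=W RL=W RR=W


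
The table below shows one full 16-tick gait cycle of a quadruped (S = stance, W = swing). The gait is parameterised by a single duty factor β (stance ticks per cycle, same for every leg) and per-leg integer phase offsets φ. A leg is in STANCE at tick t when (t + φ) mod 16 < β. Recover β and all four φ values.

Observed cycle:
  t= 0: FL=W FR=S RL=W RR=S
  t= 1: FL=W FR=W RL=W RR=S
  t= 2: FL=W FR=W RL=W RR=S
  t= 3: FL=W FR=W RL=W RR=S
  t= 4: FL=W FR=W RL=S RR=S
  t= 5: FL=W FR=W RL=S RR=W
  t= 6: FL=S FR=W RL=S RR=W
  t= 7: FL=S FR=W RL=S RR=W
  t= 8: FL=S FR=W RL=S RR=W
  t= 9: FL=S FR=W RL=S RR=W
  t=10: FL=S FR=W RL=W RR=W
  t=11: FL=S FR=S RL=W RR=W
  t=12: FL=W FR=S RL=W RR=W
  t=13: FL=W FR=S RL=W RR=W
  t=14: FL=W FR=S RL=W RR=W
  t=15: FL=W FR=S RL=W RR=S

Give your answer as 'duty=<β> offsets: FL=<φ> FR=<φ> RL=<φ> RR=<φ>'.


duty=6 offsets: FL=10 FR=5 RL=12 RR=1

duty β = stance ticks per leg = 6
FL: stance ticks = 6; W→S at t=6 → φ=10
FR: stance ticks = 6; W→S at t=11 → φ=5
RL: stance ticks = 6; W→S at t=4 → φ=12
RR: stance ticks = 6; W→S at t=15 → φ=1


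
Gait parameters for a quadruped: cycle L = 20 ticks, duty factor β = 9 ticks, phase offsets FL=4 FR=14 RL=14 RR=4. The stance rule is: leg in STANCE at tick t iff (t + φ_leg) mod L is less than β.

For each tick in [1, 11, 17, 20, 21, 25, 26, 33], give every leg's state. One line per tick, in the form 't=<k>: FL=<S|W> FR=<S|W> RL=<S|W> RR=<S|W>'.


t=1: phase=(5,15,15,5) vs β=9 → FL=S FR=W RL=W RR=S
t=11: phase=(15,5,5,15) vs β=9 → FL=W FR=S RL=S RR=W
t=17: phase=(1,11,11,1) vs β=9 → FL=S FR=W RL=W RR=S
t=20: phase=(4,14,14,4) vs β=9 → FL=S FR=W RL=W RR=S
t=21: phase=(5,15,15,5) vs β=9 → FL=S FR=W RL=W RR=S
t=25: phase=(9,19,19,9) vs β=9 → FL=W FR=W RL=W RR=W
t=26: phase=(10,0,0,10) vs β=9 → FL=W FR=S RL=S RR=W
t=33: phase=(17,7,7,17) vs β=9 → FL=W FR=S RL=S RR=W

t=1: FL=S FR=W RL=W RR=S
t=11: FL=W FR=S RL=S RR=W
t=17: FL=S FR=W RL=W RR=S
t=20: FL=S FR=W RL=W RR=S
t=21: FL=S FR=W RL=W RR=S
t=25: FL=W FR=W RL=W RR=W
t=26: FL=W FR=S RL=S RR=W
t=33: FL=W FR=S RL=S RR=W


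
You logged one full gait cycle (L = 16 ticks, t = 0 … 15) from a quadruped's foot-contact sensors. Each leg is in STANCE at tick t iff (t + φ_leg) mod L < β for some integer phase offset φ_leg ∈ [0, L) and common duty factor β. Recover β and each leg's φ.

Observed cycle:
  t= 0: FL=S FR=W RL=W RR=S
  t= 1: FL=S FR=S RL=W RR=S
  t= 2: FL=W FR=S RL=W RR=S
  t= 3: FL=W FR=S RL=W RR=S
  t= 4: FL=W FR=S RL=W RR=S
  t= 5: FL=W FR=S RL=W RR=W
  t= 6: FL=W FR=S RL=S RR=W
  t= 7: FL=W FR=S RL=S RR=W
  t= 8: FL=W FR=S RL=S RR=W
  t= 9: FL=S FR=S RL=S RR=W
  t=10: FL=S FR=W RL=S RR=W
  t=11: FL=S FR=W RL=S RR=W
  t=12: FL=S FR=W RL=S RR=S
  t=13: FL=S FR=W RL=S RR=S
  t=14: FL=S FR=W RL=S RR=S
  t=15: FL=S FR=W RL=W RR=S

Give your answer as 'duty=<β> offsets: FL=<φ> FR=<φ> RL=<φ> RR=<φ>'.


duty=9 offsets: FL=7 FR=15 RL=10 RR=4

duty β = stance ticks per leg = 9
FL: stance ticks = 9; W→S at t=9 → φ=7
FR: stance ticks = 9; W→S at t=1 → φ=15
RL: stance ticks = 9; W→S at t=6 → φ=10
RR: stance ticks = 9; W→S at t=12 → φ=4


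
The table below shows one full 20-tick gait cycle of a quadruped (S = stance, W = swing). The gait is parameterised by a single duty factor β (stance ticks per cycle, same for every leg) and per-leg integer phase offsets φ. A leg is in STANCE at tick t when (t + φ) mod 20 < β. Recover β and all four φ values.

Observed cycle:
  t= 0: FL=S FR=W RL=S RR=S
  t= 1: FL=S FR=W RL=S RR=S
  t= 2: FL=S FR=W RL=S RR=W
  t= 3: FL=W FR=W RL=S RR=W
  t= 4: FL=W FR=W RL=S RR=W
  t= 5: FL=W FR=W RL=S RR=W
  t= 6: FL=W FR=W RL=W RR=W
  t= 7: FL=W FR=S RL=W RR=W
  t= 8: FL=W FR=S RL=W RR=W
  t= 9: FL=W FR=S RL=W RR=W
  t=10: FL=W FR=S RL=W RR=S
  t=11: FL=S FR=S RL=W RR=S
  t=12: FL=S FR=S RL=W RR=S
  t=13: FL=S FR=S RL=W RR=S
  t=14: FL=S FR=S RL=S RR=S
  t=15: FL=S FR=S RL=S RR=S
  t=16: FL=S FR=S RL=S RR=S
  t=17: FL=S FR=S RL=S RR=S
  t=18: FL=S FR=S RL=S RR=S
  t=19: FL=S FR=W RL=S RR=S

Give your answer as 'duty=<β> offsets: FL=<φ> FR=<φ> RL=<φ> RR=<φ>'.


duty β = stance ticks per leg = 12
FL: stance ticks = 12; W→S at t=11 → φ=9
FR: stance ticks = 12; W→S at t=7 → φ=13
RL: stance ticks = 12; W→S at t=14 → φ=6
RR: stance ticks = 12; W→S at t=10 → φ=10

duty=12 offsets: FL=9 FR=13 RL=6 RR=10


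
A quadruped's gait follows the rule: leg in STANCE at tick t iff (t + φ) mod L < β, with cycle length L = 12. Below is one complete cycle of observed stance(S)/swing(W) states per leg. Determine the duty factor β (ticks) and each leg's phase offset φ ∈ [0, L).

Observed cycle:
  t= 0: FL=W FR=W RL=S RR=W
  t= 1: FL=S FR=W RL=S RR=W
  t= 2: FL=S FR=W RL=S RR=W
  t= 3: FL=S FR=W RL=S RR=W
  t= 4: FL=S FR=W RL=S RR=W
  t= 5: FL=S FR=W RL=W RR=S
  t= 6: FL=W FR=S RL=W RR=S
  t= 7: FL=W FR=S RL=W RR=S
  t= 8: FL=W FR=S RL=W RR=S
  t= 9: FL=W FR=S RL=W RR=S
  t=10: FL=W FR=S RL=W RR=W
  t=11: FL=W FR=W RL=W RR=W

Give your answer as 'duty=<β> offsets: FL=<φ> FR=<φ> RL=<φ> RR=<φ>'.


duty β = stance ticks per leg = 5
FL: stance ticks = 5; W→S at t=1 → φ=11
FR: stance ticks = 5; W→S at t=6 → φ=6
RL: stance ticks = 5; W→S at t=0 → φ=0
RR: stance ticks = 5; W→S at t=5 → φ=7

duty=5 offsets: FL=11 FR=6 RL=0 RR=7


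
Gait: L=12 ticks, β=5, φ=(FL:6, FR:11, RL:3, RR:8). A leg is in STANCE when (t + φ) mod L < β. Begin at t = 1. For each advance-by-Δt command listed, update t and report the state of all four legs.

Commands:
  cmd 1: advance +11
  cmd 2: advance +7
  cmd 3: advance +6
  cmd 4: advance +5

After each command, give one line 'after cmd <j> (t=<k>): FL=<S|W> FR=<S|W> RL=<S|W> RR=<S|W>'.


start t=1: FL=W FR=S RL=S RR=W
cmd 1: advance +11 → t=12, phase=(6,11,3,8) → FL=W FR=W RL=S RR=W
cmd 2: advance +7 → t=19, phase=(1,6,10,3) → FL=S FR=W RL=W RR=S
cmd 3: advance +6 → t=25, phase=(7,0,4,9) → FL=W FR=S RL=S RR=W
cmd 4: advance +5 → t=30, phase=(0,5,9,2) → FL=S FR=W RL=W RR=S

after cmd 1 (t=12): FL=W FR=W RL=S RR=W
after cmd 2 (t=19): FL=S FR=W RL=W RR=S
after cmd 3 (t=25): FL=W FR=S RL=S RR=W
after cmd 4 (t=30): FL=S FR=W RL=W RR=S


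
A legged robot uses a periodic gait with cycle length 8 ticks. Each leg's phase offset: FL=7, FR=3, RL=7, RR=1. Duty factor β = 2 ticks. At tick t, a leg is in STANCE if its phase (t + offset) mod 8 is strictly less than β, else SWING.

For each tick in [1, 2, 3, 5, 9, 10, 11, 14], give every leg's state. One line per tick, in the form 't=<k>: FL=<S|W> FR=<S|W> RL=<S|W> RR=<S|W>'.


t=1: FL=S FR=W RL=S RR=W
t=2: FL=S FR=W RL=S RR=W
t=3: FL=W FR=W RL=W RR=W
t=5: FL=W FR=S RL=W RR=W
t=9: FL=S FR=W RL=S RR=W
t=10: FL=S FR=W RL=S RR=W
t=11: FL=W FR=W RL=W RR=W
t=14: FL=W FR=S RL=W RR=W

t=1: phase=(0,4,0,2) vs β=2 → FL=S FR=W RL=S RR=W
t=2: phase=(1,5,1,3) vs β=2 → FL=S FR=W RL=S RR=W
t=3: phase=(2,6,2,4) vs β=2 → FL=W FR=W RL=W RR=W
t=5: phase=(4,0,4,6) vs β=2 → FL=W FR=S RL=W RR=W
t=9: phase=(0,4,0,2) vs β=2 → FL=S FR=W RL=S RR=W
t=10: phase=(1,5,1,3) vs β=2 → FL=S FR=W RL=S RR=W
t=11: phase=(2,6,2,4) vs β=2 → FL=W FR=W RL=W RR=W
t=14: phase=(5,1,5,7) vs β=2 → FL=W FR=S RL=W RR=W


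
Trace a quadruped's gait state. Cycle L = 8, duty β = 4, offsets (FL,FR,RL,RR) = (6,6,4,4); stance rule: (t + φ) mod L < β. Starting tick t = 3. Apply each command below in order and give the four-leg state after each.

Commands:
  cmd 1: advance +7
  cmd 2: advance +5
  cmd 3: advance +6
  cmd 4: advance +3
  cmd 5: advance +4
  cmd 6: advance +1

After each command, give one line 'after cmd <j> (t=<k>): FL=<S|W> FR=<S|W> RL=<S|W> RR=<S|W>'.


after cmd 1 (t=10): FL=S FR=S RL=W RR=W
after cmd 2 (t=15): FL=W FR=W RL=S RR=S
after cmd 3 (t=21): FL=S FR=S RL=S RR=S
after cmd 4 (t=24): FL=W FR=W RL=W RR=W
after cmd 5 (t=28): FL=S FR=S RL=S RR=S
after cmd 6 (t=29): FL=S FR=S RL=S RR=S

start t=3: FL=S FR=S RL=W RR=W
cmd 1: advance +7 → t=10, phase=(0,0,6,6) → FL=S FR=S RL=W RR=W
cmd 2: advance +5 → t=15, phase=(5,5,3,3) → FL=W FR=W RL=S RR=S
cmd 3: advance +6 → t=21, phase=(3,3,1,1) → FL=S FR=S RL=S RR=S
cmd 4: advance +3 → t=24, phase=(6,6,4,4) → FL=W FR=W RL=W RR=W
cmd 5: advance +4 → t=28, phase=(2,2,0,0) → FL=S FR=S RL=S RR=S
cmd 6: advance +1 → t=29, phase=(3,3,1,1) → FL=S FR=S RL=S RR=S


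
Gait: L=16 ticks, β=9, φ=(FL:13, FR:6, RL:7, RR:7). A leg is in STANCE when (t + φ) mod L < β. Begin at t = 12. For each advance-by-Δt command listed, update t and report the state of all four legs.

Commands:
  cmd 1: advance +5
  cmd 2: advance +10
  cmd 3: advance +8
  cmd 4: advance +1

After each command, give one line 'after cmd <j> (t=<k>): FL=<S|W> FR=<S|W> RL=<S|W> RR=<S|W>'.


start t=12: FL=W FR=S RL=S RR=S
cmd 1: advance +5 → t=17, phase=(14,7,8,8) → FL=W FR=S RL=S RR=S
cmd 2: advance +10 → t=27, phase=(8,1,2,2) → FL=S FR=S RL=S RR=S
cmd 3: advance +8 → t=35, phase=(0,9,10,10) → FL=S FR=W RL=W RR=W
cmd 4: advance +1 → t=36, phase=(1,10,11,11) → FL=S FR=W RL=W RR=W

after cmd 1 (t=17): FL=W FR=S RL=S RR=S
after cmd 2 (t=27): FL=S FR=S RL=S RR=S
after cmd 3 (t=35): FL=S FR=W RL=W RR=W
after cmd 4 (t=36): FL=S FR=W RL=W RR=W


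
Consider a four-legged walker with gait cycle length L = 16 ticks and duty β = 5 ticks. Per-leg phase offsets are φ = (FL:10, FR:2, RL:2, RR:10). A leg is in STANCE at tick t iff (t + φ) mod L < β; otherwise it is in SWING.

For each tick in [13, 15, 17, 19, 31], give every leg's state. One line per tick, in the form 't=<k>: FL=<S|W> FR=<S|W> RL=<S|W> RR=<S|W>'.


t=13: FL=W FR=W RL=W RR=W
t=15: FL=W FR=S RL=S RR=W
t=17: FL=W FR=S RL=S RR=W
t=19: FL=W FR=W RL=W RR=W
t=31: FL=W FR=S RL=S RR=W

t=13: phase=(7,15,15,7) vs β=5 → FL=W FR=W RL=W RR=W
t=15: phase=(9,1,1,9) vs β=5 → FL=W FR=S RL=S RR=W
t=17: phase=(11,3,3,11) vs β=5 → FL=W FR=S RL=S RR=W
t=19: phase=(13,5,5,13) vs β=5 → FL=W FR=W RL=W RR=W
t=31: phase=(9,1,1,9) vs β=5 → FL=W FR=S RL=S RR=W


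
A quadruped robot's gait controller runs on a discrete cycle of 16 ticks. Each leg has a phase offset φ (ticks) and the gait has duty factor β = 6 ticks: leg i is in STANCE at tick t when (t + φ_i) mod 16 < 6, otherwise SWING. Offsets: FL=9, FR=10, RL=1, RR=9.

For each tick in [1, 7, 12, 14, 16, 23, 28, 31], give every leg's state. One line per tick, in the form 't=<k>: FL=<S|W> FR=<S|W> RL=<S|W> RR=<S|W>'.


t=1: phase=(10,11,2,10) vs β=6 → FL=W FR=W RL=S RR=W
t=7: phase=(0,1,8,0) vs β=6 → FL=S FR=S RL=W RR=S
t=12: phase=(5,6,13,5) vs β=6 → FL=S FR=W RL=W RR=S
t=14: phase=(7,8,15,7) vs β=6 → FL=W FR=W RL=W RR=W
t=16: phase=(9,10,1,9) vs β=6 → FL=W FR=W RL=S RR=W
t=23: phase=(0,1,8,0) vs β=6 → FL=S FR=S RL=W RR=S
t=28: phase=(5,6,13,5) vs β=6 → FL=S FR=W RL=W RR=S
t=31: phase=(8,9,0,8) vs β=6 → FL=W FR=W RL=S RR=W

t=1: FL=W FR=W RL=S RR=W
t=7: FL=S FR=S RL=W RR=S
t=12: FL=S FR=W RL=W RR=S
t=14: FL=W FR=W RL=W RR=W
t=16: FL=W FR=W RL=S RR=W
t=23: FL=S FR=S RL=W RR=S
t=28: FL=S FR=W RL=W RR=S
t=31: FL=W FR=W RL=S RR=W


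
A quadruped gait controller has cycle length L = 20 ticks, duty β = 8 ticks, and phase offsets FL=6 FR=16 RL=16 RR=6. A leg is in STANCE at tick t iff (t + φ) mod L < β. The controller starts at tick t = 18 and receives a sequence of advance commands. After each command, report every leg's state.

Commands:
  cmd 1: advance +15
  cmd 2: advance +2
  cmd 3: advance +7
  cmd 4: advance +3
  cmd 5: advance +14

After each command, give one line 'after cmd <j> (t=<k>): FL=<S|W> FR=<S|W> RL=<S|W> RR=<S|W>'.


after cmd 1 (t=33): FL=W FR=W RL=W RR=W
after cmd 2 (t=35): FL=S FR=W RL=W RR=S
after cmd 3 (t=42): FL=W FR=W RL=W RR=W
after cmd 4 (t=45): FL=W FR=S RL=S RR=W
after cmd 5 (t=59): FL=S FR=W RL=W RR=S

start t=18: FL=S FR=W RL=W RR=S
cmd 1: advance +15 → t=33, phase=(19,9,9,19) → FL=W FR=W RL=W RR=W
cmd 2: advance +2 → t=35, phase=(1,11,11,1) → FL=S FR=W RL=W RR=S
cmd 3: advance +7 → t=42, phase=(8,18,18,8) → FL=W FR=W RL=W RR=W
cmd 4: advance +3 → t=45, phase=(11,1,1,11) → FL=W FR=S RL=S RR=W
cmd 5: advance +14 → t=59, phase=(5,15,15,5) → FL=S FR=W RL=W RR=S


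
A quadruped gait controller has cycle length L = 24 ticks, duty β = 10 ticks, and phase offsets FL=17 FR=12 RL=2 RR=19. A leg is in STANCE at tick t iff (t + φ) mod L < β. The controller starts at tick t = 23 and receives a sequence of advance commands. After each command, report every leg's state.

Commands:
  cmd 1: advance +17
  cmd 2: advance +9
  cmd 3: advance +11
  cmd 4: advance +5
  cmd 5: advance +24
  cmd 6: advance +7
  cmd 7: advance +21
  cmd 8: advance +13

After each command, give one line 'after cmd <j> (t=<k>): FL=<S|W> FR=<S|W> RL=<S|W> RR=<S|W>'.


after cmd 1 (t=40): FL=S FR=S RL=W RR=W
after cmd 2 (t=49): FL=W FR=W RL=S RR=W
after cmd 3 (t=60): FL=S FR=S RL=W RR=S
after cmd 4 (t=65): FL=W FR=S RL=W RR=W
after cmd 5 (t=89): FL=W FR=S RL=W RR=W
after cmd 6 (t=96): FL=W FR=W RL=S RR=W
after cmd 7 (t=117): FL=W FR=S RL=W RR=W
after cmd 8 (t=130): FL=S FR=W RL=W RR=S

start t=23: FL=W FR=W RL=S RR=W
cmd 1: advance +17 → t=40, phase=(9,4,18,11) → FL=S FR=S RL=W RR=W
cmd 2: advance +9 → t=49, phase=(18,13,3,20) → FL=W FR=W RL=S RR=W
cmd 3: advance +11 → t=60, phase=(5,0,14,7) → FL=S FR=S RL=W RR=S
cmd 4: advance +5 → t=65, phase=(10,5,19,12) → FL=W FR=S RL=W RR=W
cmd 5: advance +24 → t=89, phase=(10,5,19,12) → FL=W FR=S RL=W RR=W
cmd 6: advance +7 → t=96, phase=(17,12,2,19) → FL=W FR=W RL=S RR=W
cmd 7: advance +21 → t=117, phase=(14,9,23,16) → FL=W FR=S RL=W RR=W
cmd 8: advance +13 → t=130, phase=(3,22,12,5) → FL=S FR=W RL=W RR=S


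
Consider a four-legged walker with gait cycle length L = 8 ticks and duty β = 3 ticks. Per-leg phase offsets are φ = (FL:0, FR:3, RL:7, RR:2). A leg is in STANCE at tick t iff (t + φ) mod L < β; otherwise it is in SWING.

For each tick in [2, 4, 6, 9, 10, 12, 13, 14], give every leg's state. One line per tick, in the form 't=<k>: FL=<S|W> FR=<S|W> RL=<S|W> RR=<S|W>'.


t=2: FL=S FR=W RL=S RR=W
t=4: FL=W FR=W RL=W RR=W
t=6: FL=W FR=S RL=W RR=S
t=9: FL=S FR=W RL=S RR=W
t=10: FL=S FR=W RL=S RR=W
t=12: FL=W FR=W RL=W RR=W
t=13: FL=W FR=S RL=W RR=W
t=14: FL=W FR=S RL=W RR=S

t=2: phase=(2,5,1,4) vs β=3 → FL=S FR=W RL=S RR=W
t=4: phase=(4,7,3,6) vs β=3 → FL=W FR=W RL=W RR=W
t=6: phase=(6,1,5,0) vs β=3 → FL=W FR=S RL=W RR=S
t=9: phase=(1,4,0,3) vs β=3 → FL=S FR=W RL=S RR=W
t=10: phase=(2,5,1,4) vs β=3 → FL=S FR=W RL=S RR=W
t=12: phase=(4,7,3,6) vs β=3 → FL=W FR=W RL=W RR=W
t=13: phase=(5,0,4,7) vs β=3 → FL=W FR=S RL=W RR=W
t=14: phase=(6,1,5,0) vs β=3 → FL=W FR=S RL=W RR=S


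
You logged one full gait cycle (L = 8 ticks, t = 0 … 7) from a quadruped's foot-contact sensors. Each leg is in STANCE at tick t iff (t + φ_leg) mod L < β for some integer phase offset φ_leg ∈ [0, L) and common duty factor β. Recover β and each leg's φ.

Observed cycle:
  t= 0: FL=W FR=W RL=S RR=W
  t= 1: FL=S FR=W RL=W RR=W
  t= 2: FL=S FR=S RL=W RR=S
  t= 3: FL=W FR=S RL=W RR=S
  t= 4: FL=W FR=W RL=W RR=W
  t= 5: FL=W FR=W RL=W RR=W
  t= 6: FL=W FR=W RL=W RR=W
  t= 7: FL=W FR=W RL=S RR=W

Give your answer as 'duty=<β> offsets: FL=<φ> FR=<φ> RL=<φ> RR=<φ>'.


duty β = stance ticks per leg = 2
FL: stance ticks = 2; W→S at t=1 → φ=7
FR: stance ticks = 2; W→S at t=2 → φ=6
RL: stance ticks = 2; W→S at t=7 → φ=1
RR: stance ticks = 2; W→S at t=2 → φ=6

duty=2 offsets: FL=7 FR=6 RL=1 RR=6


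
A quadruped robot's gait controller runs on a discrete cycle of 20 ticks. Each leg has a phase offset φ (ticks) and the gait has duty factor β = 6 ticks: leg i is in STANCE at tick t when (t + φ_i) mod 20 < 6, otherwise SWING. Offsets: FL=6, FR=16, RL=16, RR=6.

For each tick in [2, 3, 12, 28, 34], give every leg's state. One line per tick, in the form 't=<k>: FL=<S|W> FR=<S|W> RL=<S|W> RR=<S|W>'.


t=2: phase=(8,18,18,8) vs β=6 → FL=W FR=W RL=W RR=W
t=3: phase=(9,19,19,9) vs β=6 → FL=W FR=W RL=W RR=W
t=12: phase=(18,8,8,18) vs β=6 → FL=W FR=W RL=W RR=W
t=28: phase=(14,4,4,14) vs β=6 → FL=W FR=S RL=S RR=W
t=34: phase=(0,10,10,0) vs β=6 → FL=S FR=W RL=W RR=S

t=2: FL=W FR=W RL=W RR=W
t=3: FL=W FR=W RL=W RR=W
t=12: FL=W FR=W RL=W RR=W
t=28: FL=W FR=S RL=S RR=W
t=34: FL=S FR=W RL=W RR=S


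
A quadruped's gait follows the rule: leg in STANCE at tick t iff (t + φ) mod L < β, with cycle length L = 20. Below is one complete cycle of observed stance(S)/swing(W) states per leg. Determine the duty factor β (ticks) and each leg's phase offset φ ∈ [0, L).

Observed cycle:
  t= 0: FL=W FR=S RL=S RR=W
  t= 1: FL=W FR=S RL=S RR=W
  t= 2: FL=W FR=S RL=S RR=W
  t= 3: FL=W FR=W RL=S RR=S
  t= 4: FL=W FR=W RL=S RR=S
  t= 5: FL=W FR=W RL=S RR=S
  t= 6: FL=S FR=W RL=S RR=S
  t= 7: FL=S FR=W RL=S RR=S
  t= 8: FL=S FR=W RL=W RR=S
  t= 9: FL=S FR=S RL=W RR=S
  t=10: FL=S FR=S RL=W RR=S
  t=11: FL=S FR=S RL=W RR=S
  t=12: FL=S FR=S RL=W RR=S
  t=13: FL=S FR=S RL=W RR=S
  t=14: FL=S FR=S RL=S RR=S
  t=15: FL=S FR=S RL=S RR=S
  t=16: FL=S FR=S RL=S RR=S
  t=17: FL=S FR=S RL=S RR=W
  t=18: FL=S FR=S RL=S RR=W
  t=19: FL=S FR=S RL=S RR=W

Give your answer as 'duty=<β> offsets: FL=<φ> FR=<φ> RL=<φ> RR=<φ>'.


duty=14 offsets: FL=14 FR=11 RL=6 RR=17

duty β = stance ticks per leg = 14
FL: stance ticks = 14; W→S at t=6 → φ=14
FR: stance ticks = 14; W→S at t=9 → φ=11
RL: stance ticks = 14; W→S at t=14 → φ=6
RR: stance ticks = 14; W→S at t=3 → φ=17
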